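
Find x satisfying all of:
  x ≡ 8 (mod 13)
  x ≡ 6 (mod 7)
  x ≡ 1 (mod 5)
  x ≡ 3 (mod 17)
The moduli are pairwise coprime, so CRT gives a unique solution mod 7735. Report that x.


Product of moduli M = 13 · 7 · 5 · 17 = 7735.
Merge one congruence at a time:
  Start: x ≡ 8 (mod 13).
  Combine with x ≡ 6 (mod 7); new modulus lcm = 91.
    Write x = 8 + 13·t and substitute into x ≡ 6 (mod 7): 13·t ≡ 6 − 8 = -2 (mod 7).
    Reduce coefficients mod 7: 6·t ≡ 5 (mod 7).
    The inverse of 6 mod 7 is 6 (since 6·6 = 36 = 5·7 + 1), so t ≡ 6·5 = 30 ≡ 2 (mod 7).
    Then x = 8 + 13·2 = 34, valid modulo lcm(13, 7) = 91: x ≡ 34 (mod 91).
  Combine with x ≡ 1 (mod 5); new modulus lcm = 455.
    Write x = 34 + 91·t and substitute into x ≡ 1 (mod 5): 91·t ≡ 1 − 34 = -33 (mod 5).
    Reduce coefficients mod 5: 1·t ≡ 2 (mod 5).
    So t ≡ 2 (mod 5).
    Then x = 34 + 91·2 = 216, valid modulo lcm(91, 5) = 455: x ≡ 216 (mod 455).
  Combine with x ≡ 3 (mod 17); new modulus lcm = 7735.
    Write x = 216 + 455·t and substitute into x ≡ 3 (mod 17): 455·t ≡ 3 − 216 = -213 (mod 17).
    Reduce coefficients mod 17: 13·t ≡ 8 (mod 17).
    The inverse of 13 mod 17 is 4 (since 13·4 = 52 = 3·17 + 1), so t ≡ 4·8 = 32 ≡ 15 (mod 17).
    Then x = 216 + 455·15 = 7041, valid modulo lcm(455, 17) = 7735: x ≡ 7041 (mod 7735).
Verify against each original: 7041 mod 13 = 8, 7041 mod 7 = 6, 7041 mod 5 = 1, 7041 mod 17 = 3.

x ≡ 7041 (mod 7735).


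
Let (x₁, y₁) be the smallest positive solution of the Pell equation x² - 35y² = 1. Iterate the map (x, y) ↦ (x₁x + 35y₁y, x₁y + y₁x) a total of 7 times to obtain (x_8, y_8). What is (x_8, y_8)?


Step 1: Find the fundamental solution (x₁, y₁) of x² - 35y² = 1.
  Expand √35 as a continued fraction. a₀ = ⌊√35⌋ = 5; iterate m_{k+1} = d_k·a_k − m_k, d_{k+1} = (35 − m_{k+1}²)/d_k, a_{k+1} = ⌊(a₀ + m_{k+1})/d_{k+1}⌋ (starting m₀ = 0, d₀ = 1), with convergents p_k = a_k·p_{k-1} + p_{k-2}, q_k = a_k·q_{k-1} + q_{k-2} (p₋₁ = 1, q₋₁ = 0):
  k = 0: a₀ = 5; p₀/q₀ = 5/1; p₀² − 35·q₀² = 25 − 35 = -10.
  k = 1: m = 5, d = 10, a = ⌊(5 + 5)/10⌋ = 1; p/q = (1·5 + 1)/(1·1 + 0) = 6/1; p² − 35·q² = 36 − 35 = 1.
  The first convergent with p² − 35·q² = 1 gives the fundamental solution (x₁, y₁) = (6, 1).
Step 2: Apply the recurrence (x_{n+1}, y_{n+1}) = (x₁x_n + 35y₁y_n, x₁y_n + y₁x_n) repeatedly.
  From (x_1, y_1) = (6, 1): x_2 = 6·6 + 35·1·1 = 71; y_2 = 6·1 + 1·6 = 12.
  From (x_2, y_2) = (71, 12): x_3 = 6·71 + 35·1·12 = 846; y_3 = 6·12 + 1·71 = 143.
  From (x_3, y_3) = (846, 143): x_4 = 6·846 + 35·1·143 = 10081; y_4 = 6·143 + 1·846 = 1704.
  From (x_4, y_4) = (10081, 1704): x_5 = 6·10081 + 35·1·1704 = 120126; y_5 = 6·1704 + 1·10081 = 20305.
  From (x_5, y_5) = (120126, 20305): x_6 = 6·120126 + 35·1·20305 = 1431431; y_6 = 6·20305 + 1·120126 = 241956.
  From (x_6, y_6) = (1431431, 241956): x_7 = 6·1431431 + 35·1·241956 = 17057046; y_7 = 6·241956 + 1·1431431 = 2883167.
  From (x_7, y_7) = (17057046, 2883167): x_8 = 6·17057046 + 35·1·2883167 = 203253121; y_8 = 6·2883167 + 1·17057046 = 34356048.
Step 3: Verify x_8² - 35·y_8² = 41311831196240641 - 41311831196240640 = 1 (should be 1). ✓

(x_1, y_1) = (6, 1); (x_8, y_8) = (203253121, 34356048).


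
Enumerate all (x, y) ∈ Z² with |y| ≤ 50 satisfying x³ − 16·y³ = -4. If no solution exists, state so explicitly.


The equation is x³ - 16y³ = -4. For fixed y, x³ = 16·y³ − 4, so a solution requires the RHS to be a perfect cube.
Strategy: iterate y from -50 to 50, compute RHS = 16·y³ − 4, and check whether it is a (positive or negative) perfect cube.
Check small values of y:
  y = 0: RHS = -4 is not a perfect cube.
  y = 1: RHS = 12 is not a perfect cube.
  y = -1: RHS = -20 is not a perfect cube.
  y = 2: RHS = 124 is not a perfect cube.
  y = -2: RHS = -132 is not a perfect cube.
  y = 3: RHS = 428 is not a perfect cube.
  y = -3: RHS = -436 is not a perfect cube.
Continuing the search up to |y| = 50 finds no solutions either.
No (x, y) in the scanned range satisfies the equation.

No integer solutions with |y| ≤ 50.


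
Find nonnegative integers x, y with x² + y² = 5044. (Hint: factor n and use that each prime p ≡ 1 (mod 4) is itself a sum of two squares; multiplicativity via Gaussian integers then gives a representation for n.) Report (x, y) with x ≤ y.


Step 1: Factor n = 5044 = 2^2 · 13 · 97.
Step 2: Check the mod-4 condition on each prime factor: 2 = 2 (special); 13 ≡ 1 (mod 4), exponent 1; 97 ≡ 1 (mod 4), exponent 1.
All primes ≡ 3 (mod 4) appear to even exponent (or don't appear), so by the two-squares theorem n IS expressible as a sum of two squares.
Step 3: Build a representation. Group n = k² · m with k = 2 and m = 13 · 97 = 1261 (a product of primes ≡ 1 (mod 4)); a representation of m scales to one of n via (k·x)² + (k·y)² = k²(x² + y²). Each prime p ≡ 1 (mod 4) is itself a sum of two squares; find a² by testing p − a² for a perfect square:
  13: 13 − 1² = 12, 13 − 2² = 9 = 3² ⇒ 13 = 2² + 3².
  97: 97 − 1² = 96, 97 − 2² = 93, 97 − 3² = 88, 97 − 4² = 81 = 9² ⇒ 97 = 4² + 9².
  Combine using the Brahmagupta–Fibonacci identity (a² + b²)(c² + d²) = (ac − bd)² + (ad + bc)² = (ac + bd)² + (ad − bc)²:
  13 · 97 = 1261: from (2² + 3²)(4² + 9²), take (2·4 − 3·9, 2·9 + 3·4) = (8 − 27, 18 + 12) = (-19, 30); dropping signs (only squares matter) gives (19, 30); check 19² + 30² = 361 + 900 = 1261 ✓.
  Scale by k = 2: (2·19, 2·30) = (38, 60).
Step 4: Order so x ≤ y and verify: 38² + 60² = 1444 + 3600 = 5044 = n. ✓

n = 5044 = 38² + 60² (one valid representation with x ≤ y).


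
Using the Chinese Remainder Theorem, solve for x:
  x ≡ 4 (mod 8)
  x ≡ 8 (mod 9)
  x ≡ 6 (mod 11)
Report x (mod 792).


Moduli 8, 9, 11 are pairwise coprime; by CRT there is a unique solution modulo M = 8 · 9 · 11 = 792.
Solve pairwise, accumulating the modulus:
  Start with x ≡ 4 (mod 8).
  Combine with x ≡ 8 (mod 9): since gcd(8, 9) = 1, we get a unique residue mod 72.
    Write x = 4 + 8·t and substitute into x ≡ 8 (mod 9): 8·t ≡ 8 − 4 = 4 (mod 9).
    The inverse of 8 mod 9 is 8 (since 8·8 = 64 = 7·9 + 1), so t ≡ 8·4 = 32 ≡ 5 (mod 9).
    Then x = 4 + 8·5 = 44, valid modulo lcm(8, 9) = 72: x ≡ 44 (mod 72).
  Combine with x ≡ 6 (mod 11): since gcd(72, 11) = 1, we get a unique residue mod 792.
    Write x = 44 + 72·t and substitute into x ≡ 6 (mod 11): 72·t ≡ 6 − 44 = -38 (mod 11).
    Reduce coefficients mod 11: 6·t ≡ 6 (mod 11).
    The inverse of 6 mod 11 is 2 (since 6·2 = 12 = 1·11 + 1), so t ≡ 2·6 = 12 ≡ 1 (mod 11).
    Then x = 44 + 72·1 = 116, valid modulo lcm(72, 11) = 792: x ≡ 116 (mod 792).
Verify: 116 mod 8 = 4 ✓, 116 mod 9 = 8 ✓, 116 mod 11 = 6 ✓.

x ≡ 116 (mod 792).


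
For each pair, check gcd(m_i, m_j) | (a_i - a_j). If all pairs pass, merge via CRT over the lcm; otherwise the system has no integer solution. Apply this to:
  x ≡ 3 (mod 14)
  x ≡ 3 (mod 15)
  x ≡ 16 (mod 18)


Moduli 14, 15, 18 are not pairwise coprime, so CRT works modulo lcm(m_i) when all pairwise compatibility conditions hold.
Pairwise compatibility: gcd(m_i, m_j) must divide a_i - a_j for every pair.
Merge one congruence at a time:
  Start: x ≡ 3 (mod 14).
  Combine with x ≡ 3 (mod 15): gcd(14, 15) = 1; 3 - 3 = 0, which IS divisible by 1, so compatible.
    Write x = 3 + 14·t and substitute into x ≡ 3 (mod 15): 14·t ≡ 3 − 3 = 0 (mod 15).
    The inverse of 14 mod 15 is 14 (since 14·14 = 196 = 13·15 + 1), so t ≡ 14·0 = 0 ≡ 0 (mod 15).
    Then x = 3 + 14·0 = 3, valid modulo lcm(14, 15) = 210: x ≡ 3 (mod 210).
  Combine with x ≡ 16 (mod 18): gcd(210, 18) = 6, and 16 - 3 = 13 is NOT divisible by 6.
    ⇒ system is inconsistent (no integer solution).

No solution (the system is inconsistent).


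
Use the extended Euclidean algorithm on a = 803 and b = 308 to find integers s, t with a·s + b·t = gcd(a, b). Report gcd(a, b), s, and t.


Euclidean algorithm on (803, 308) — divide until remainder is 0:
  803 = 2 · 308 + 187
  308 = 1 · 187 + 121
  187 = 1 · 121 + 66
  121 = 1 · 66 + 55
  66 = 1 · 55 + 11
  55 = 5 · 11 + 0
gcd(803, 308) = 11.
Track Bezout coefficients alongside the remainders: start with r₀ = 803 = a·1 + b·0 (s = 1, t = 0) and r₁ = 308 = a·0 + b·1 (s = 0, t = 1); each new remainder r_{k+1} = r_{k-1} − q_k·r_k inherits s_{k+1} = s_{k-1} − q_k·s_k, t_{k+1} = t_{k-1} − q_k·t_k, so r_k = a·s_k + b·t_k at every step:
  q = 2: r = 187, s = 1 − 2·0 = 1, t = 0 − 2·1 = -2  (check: 803·1 + 308·(-2) = 187)
  q = 1: r = 121, s = 0 − 1·1 = -1, t = 1 − 1·(-2) = 3  (check: 803·(-1) + 308·3 = 121)
  q = 1: r = 66, s = 1 − 1·(-1) = 2, t = -2 − 1·3 = -5  (check: 803·2 + 308·(-5) = 66)
  q = 1: r = 55, s = -1 − 1·2 = -3, t = 3 − 1·(-5) = 8  (check: 803·(-3) + 308·8 = 55)
  q = 1: r = 11, s = 2 − 1·(-3) = 5, t = -5 − 1·8 = -13  (check: 803·5 + 308·(-13) = 11)
The row with r = 11 (the gcd) gives the Bezout coefficients s = 5, t = -13.
Result: 803 · (5) + 308 · (-13) = 11.

gcd(803, 308) = 11; s = 5, t = -13 (check: 803·5 + 308·(-13) = 11).


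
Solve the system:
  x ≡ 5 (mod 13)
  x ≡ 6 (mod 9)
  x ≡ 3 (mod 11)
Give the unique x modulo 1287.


Moduli 13, 9, 11 are pairwise coprime; by CRT there is a unique solution modulo M = 13 · 9 · 11 = 1287.
Solve pairwise, accumulating the modulus:
  Start with x ≡ 5 (mod 13).
  Combine with x ≡ 6 (mod 9): since gcd(13, 9) = 1, we get a unique residue mod 117.
    Write x = 5 + 13·t and substitute into x ≡ 6 (mod 9): 13·t ≡ 6 − 5 = 1 (mod 9).
    Reduce coefficients mod 9: 4·t ≡ 1 (mod 9).
    The inverse of 4 mod 9 is 7 (since 4·7 = 28 = 3·9 + 1), so t ≡ 7·1 = 7 ≡ 7 (mod 9).
    Then x = 5 + 13·7 = 96, valid modulo lcm(13, 9) = 117: x ≡ 96 (mod 117).
  Combine with x ≡ 3 (mod 11): since gcd(117, 11) = 1, we get a unique residue mod 1287.
    Write x = 96 + 117·t and substitute into x ≡ 3 (mod 11): 117·t ≡ 3 − 96 = -93 (mod 11).
    Reduce coefficients mod 11: 7·t ≡ 6 (mod 11).
    The inverse of 7 mod 11 is 8 (since 7·8 = 56 = 5·11 + 1), so t ≡ 8·6 = 48 ≡ 4 (mod 11).
    Then x = 96 + 117·4 = 564, valid modulo lcm(117, 11) = 1287: x ≡ 564 (mod 1287).
Verify: 564 mod 13 = 5 ✓, 564 mod 9 = 6 ✓, 564 mod 11 = 3 ✓.

x ≡ 564 (mod 1287).


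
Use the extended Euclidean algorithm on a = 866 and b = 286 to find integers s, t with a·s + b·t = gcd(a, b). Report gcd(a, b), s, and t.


Euclidean algorithm on (866, 286) — divide until remainder is 0:
  866 = 3 · 286 + 8
  286 = 35 · 8 + 6
  8 = 1 · 6 + 2
  6 = 3 · 2 + 0
gcd(866, 286) = 2.
Track Bezout coefficients alongside the remainders: start with r₀ = 866 = a·1 + b·0 (s = 1, t = 0) and r₁ = 286 = a·0 + b·1 (s = 0, t = 1); each new remainder r_{k+1} = r_{k-1} − q_k·r_k inherits s_{k+1} = s_{k-1} − q_k·s_k, t_{k+1} = t_{k-1} − q_k·t_k, so r_k = a·s_k + b·t_k at every step:
  q = 3: r = 8, s = 1 − 3·0 = 1, t = 0 − 3·1 = -3  (check: 866·1 + 286·(-3) = 8)
  q = 35: r = 6, s = 0 − 35·1 = -35, t = 1 − 35·(-3) = 106  (check: 866·(-35) + 286·106 = 6)
  q = 1: r = 2, s = 1 − 1·(-35) = 36, t = -3 − 1·106 = -109  (check: 866·36 + 286·(-109) = 2)
The row with r = 2 (the gcd) gives the Bezout coefficients s = 36, t = -109.
Result: 866 · (36) + 286 · (-109) = 2.

gcd(866, 286) = 2; s = 36, t = -109 (check: 866·36 + 286·(-109) = 2).


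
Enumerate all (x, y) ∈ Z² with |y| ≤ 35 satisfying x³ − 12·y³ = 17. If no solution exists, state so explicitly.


The equation is x³ - 12y³ = 17. For fixed y, x³ = 12·y³ + 17, so a solution requires the RHS to be a perfect cube.
Strategy: iterate y from -35 to 35, compute RHS = 12·y³ + 17, and check whether it is a (positive or negative) perfect cube.
Check small values of y:
  y = 0: RHS = 17 is not a perfect cube.
  y = 1: RHS = 29 is not a perfect cube.
  y = -1: RHS = 5 is not a perfect cube.
  y = 2: RHS = 113 is not a perfect cube.
  y = -2: RHS = -79 is not a perfect cube.
  y = 3: RHS = 341 is not a perfect cube.
  y = -3: RHS = -307 is not a perfect cube.
Continuing the search up to |y| = 35 finds no solutions either.
No (x, y) in the scanned range satisfies the equation.

No integer solutions with |y| ≤ 35.


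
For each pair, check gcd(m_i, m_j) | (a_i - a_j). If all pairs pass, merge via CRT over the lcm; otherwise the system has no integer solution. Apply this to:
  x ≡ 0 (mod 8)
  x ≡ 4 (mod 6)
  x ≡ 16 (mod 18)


Moduli 8, 6, 18 are not pairwise coprime, so CRT works modulo lcm(m_i) when all pairwise compatibility conditions hold.
Pairwise compatibility: gcd(m_i, m_j) must divide a_i - a_j for every pair.
Merge one congruence at a time:
  Start: x ≡ 0 (mod 8).
  Combine with x ≡ 4 (mod 6): gcd(8, 6) = 2; 4 - 0 = 4, which IS divisible by 2, so compatible.
    Write x = 0 + 8·t and substitute into x ≡ 4 (mod 6): 8·t ≡ 4 − 0 = 4 (mod 6).
    Divide the congruence (and modulus) by g = 2: 4·t ≡ 2 (mod 3).
    Reduce coefficients mod 3: 1·t ≡ 2 (mod 3).
    So t ≡ 2 (mod 3).
    Then x = 0 + 8·2 = 16, valid modulo lcm(8, 6) = 24: x ≡ 16 (mod 24).
  Combine with x ≡ 16 (mod 18): gcd(24, 18) = 6; 16 - 16 = 0, which IS divisible by 6, so compatible.
    Write x = 16 + 24·t and substitute into x ≡ 16 (mod 18): 24·t ≡ 16 − 16 = 0 (mod 18).
    Divide the congruence (and modulus) by g = 6: 4·t ≡ 0 (mod 3).
    Reduce coefficients mod 3: 1·t ≡ 0 (mod 3).
    So t ≡ 0 (mod 3).
    Then x = 16 + 24·0 = 16, valid modulo lcm(24, 18) = 72: x ≡ 16 (mod 72).
Verify: 16 mod 8 = 0, 16 mod 6 = 4, 16 mod 18 = 16.

x ≡ 16 (mod 72).


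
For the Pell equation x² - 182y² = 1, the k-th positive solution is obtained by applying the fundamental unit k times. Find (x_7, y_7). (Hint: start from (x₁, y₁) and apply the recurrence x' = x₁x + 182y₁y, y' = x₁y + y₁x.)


Step 1: Find the fundamental solution (x₁, y₁) of x² - 182y² = 1.
  Expand √182 as a continued fraction. a₀ = ⌊√182⌋ = 13; iterate m_{k+1} = d_k·a_k − m_k, d_{k+1} = (182 − m_{k+1}²)/d_k, a_{k+1} = ⌊(a₀ + m_{k+1})/d_{k+1}⌋ (starting m₀ = 0, d₀ = 1), with convergents p_k = a_k·p_{k-1} + p_{k-2}, q_k = a_k·q_{k-1} + q_{k-2} (p₋₁ = 1, q₋₁ = 0):
  k = 0: a₀ = 13; p₀/q₀ = 13/1; p₀² − 182·q₀² = 169 − 182 = -13.
  k = 1: m = 13, d = 13, a = ⌊(13 + 13)/13⌋ = 2; p/q = (2·13 + 1)/(2·1 + 0) = 27/2; p² − 182·q² = 729 − 728 = 1.
  The first convergent with p² − 182·q² = 1 gives the fundamental solution (x₁, y₁) = (27, 2).
Step 2: Apply the recurrence (x_{n+1}, y_{n+1}) = (x₁x_n + 182y₁y_n, x₁y_n + y₁x_n) repeatedly.
  From (x_1, y_1) = (27, 2): x_2 = 27·27 + 182·2·2 = 1457; y_2 = 27·2 + 2·27 = 108.
  From (x_2, y_2) = (1457, 108): x_3 = 27·1457 + 182·2·108 = 78651; y_3 = 27·108 + 2·1457 = 5830.
  From (x_3, y_3) = (78651, 5830): x_4 = 27·78651 + 182·2·5830 = 4245697; y_4 = 27·5830 + 2·78651 = 314712.
  From (x_4, y_4) = (4245697, 314712): x_5 = 27·4245697 + 182·2·314712 = 229188987; y_5 = 27·314712 + 2·4245697 = 16988618.
  From (x_5, y_5) = (229188987, 16988618): x_6 = 27·229188987 + 182·2·16988618 = 12371959601; y_6 = 27·16988618 + 2·229188987 = 917070660.
  From (x_6, y_6) = (12371959601, 917070660): x_7 = 27·12371959601 + 182·2·917070660 = 667856629467; y_7 = 27·917070660 + 2·12371959601 = 49504827022.
Step 3: Verify x_7² - 182·y_7² = 446032477523021732704089 - 446032477523021732704088 = 1 (should be 1). ✓

(x_1, y_1) = (27, 2); (x_7, y_7) = (667856629467, 49504827022).


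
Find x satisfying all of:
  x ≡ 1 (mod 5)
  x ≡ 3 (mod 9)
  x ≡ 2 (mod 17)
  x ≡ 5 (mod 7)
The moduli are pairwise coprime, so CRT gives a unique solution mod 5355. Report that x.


Product of moduli M = 5 · 9 · 17 · 7 = 5355.
Merge one congruence at a time:
  Start: x ≡ 1 (mod 5).
  Combine with x ≡ 3 (mod 9); new modulus lcm = 45.
    Write x = 1 + 5·t and substitute into x ≡ 3 (mod 9): 5·t ≡ 3 − 1 = 2 (mod 9).
    The inverse of 5 mod 9 is 2 (since 5·2 = 10 = 1·9 + 1), so t ≡ 2·2 = 4 ≡ 4 (mod 9).
    Then x = 1 + 5·4 = 21, valid modulo lcm(5, 9) = 45: x ≡ 21 (mod 45).
  Combine with x ≡ 2 (mod 17); new modulus lcm = 765.
    Write x = 21 + 45·t and substitute into x ≡ 2 (mod 17): 45·t ≡ 2 − 21 = -19 (mod 17).
    Reduce coefficients mod 17: 11·t ≡ 15 (mod 17).
    The inverse of 11 mod 17 is 14 (since 11·14 = 154 = 9·17 + 1), so t ≡ 14·15 = 210 ≡ 6 (mod 17).
    Then x = 21 + 45·6 = 291, valid modulo lcm(45, 17) = 765: x ≡ 291 (mod 765).
  Combine with x ≡ 5 (mod 7); new modulus lcm = 5355.
    Write x = 291 + 765·t and substitute into x ≡ 5 (mod 7): 765·t ≡ 5 − 291 = -286 (mod 7).
    Reduce coefficients mod 7: 2·t ≡ 1 (mod 7).
    The inverse of 2 mod 7 is 4 (since 2·4 = 8 = 1·7 + 1), so t ≡ 4·1 = 4 ≡ 4 (mod 7).
    Then x = 291 + 765·4 = 3351, valid modulo lcm(765, 7) = 5355: x ≡ 3351 (mod 5355).
Verify against each original: 3351 mod 5 = 1, 3351 mod 9 = 3, 3351 mod 17 = 2, 3351 mod 7 = 5.

x ≡ 3351 (mod 5355).


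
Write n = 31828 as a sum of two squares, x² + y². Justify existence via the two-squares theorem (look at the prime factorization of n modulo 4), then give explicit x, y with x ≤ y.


Step 1: Factor n = 31828 = 2^2 · 73 · 109.
Step 2: Check the mod-4 condition on each prime factor: 2 = 2 (special); 73 ≡ 1 (mod 4), exponent 1; 109 ≡ 1 (mod 4), exponent 1.
All primes ≡ 3 (mod 4) appear to even exponent (or don't appear), so by the two-squares theorem n IS expressible as a sum of two squares.
Step 3: Build a representation. Group n = k² · m with k = 2 and m = 73 · 109 = 7957 (a product of primes ≡ 1 (mod 4)); a representation of m scales to one of n via (k·x)² + (k·y)² = k²(x² + y²). Each prime p ≡ 1 (mod 4) is itself a sum of two squares; find a² by testing p − a² for a perfect square:
  73: 73 − 1² = 72, 73 − 2² = 69, 73 − 3² = 64 = 8² ⇒ 73 = 3² + 8².
  109: 109 − 1² = 108, 109 − 2² = 105, 109 − 3² = 100 = 10² ⇒ 109 = 3² + 10².
  Combine using the Brahmagupta–Fibonacci identity (a² + b²)(c² + d²) = (ac − bd)² + (ad + bc)² = (ac + bd)² + (ad − bc)²:
  73 · 109 = 7957: from (3² + 8²)(3² + 10²), take (3·3 − 8·10, 3·10 + 8·3) = (9 − 80, 30 + 24) = (-71, 54); dropping signs (only squares matter) gives (71, 54); check 71² + 54² = 5041 + 2916 = 7957 ✓.
  Scale by k = 2: (2·71, 2·54) = (142, 108).
Step 4: Order so x ≤ y and verify: 108² + 142² = 11664 + 20164 = 31828 = n. ✓

n = 31828 = 108² + 142² (one valid representation with x ≤ y).


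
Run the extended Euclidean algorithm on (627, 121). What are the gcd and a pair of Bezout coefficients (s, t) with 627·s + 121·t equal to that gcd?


Euclidean algorithm on (627, 121) — divide until remainder is 0:
  627 = 5 · 121 + 22
  121 = 5 · 22 + 11
  22 = 2 · 11 + 0
gcd(627, 121) = 11.
Track Bezout coefficients alongside the remainders: start with r₀ = 627 = a·1 + b·0 (s = 1, t = 0) and r₁ = 121 = a·0 + b·1 (s = 0, t = 1); each new remainder r_{k+1} = r_{k-1} − q_k·r_k inherits s_{k+1} = s_{k-1} − q_k·s_k, t_{k+1} = t_{k-1} − q_k·t_k, so r_k = a·s_k + b·t_k at every step:
  q = 5: r = 22, s = 1 − 5·0 = 1, t = 0 − 5·1 = -5  (check: 627·1 + 121·(-5) = 22)
  q = 5: r = 11, s = 0 − 5·1 = -5, t = 1 − 5·(-5) = 26  (check: 627·(-5) + 121·26 = 11)
The row with r = 11 (the gcd) gives the Bezout coefficients s = -5, t = 26.
Result: 627 · (-5) + 121 · (26) = 11.

gcd(627, 121) = 11; s = -5, t = 26 (check: 627·(-5) + 121·26 = 11).


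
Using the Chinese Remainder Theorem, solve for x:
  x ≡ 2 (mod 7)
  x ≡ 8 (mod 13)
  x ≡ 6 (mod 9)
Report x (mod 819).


Moduli 7, 13, 9 are pairwise coprime; by CRT there is a unique solution modulo M = 7 · 13 · 9 = 819.
Solve pairwise, accumulating the modulus:
  Start with x ≡ 2 (mod 7).
  Combine with x ≡ 8 (mod 13): since gcd(7, 13) = 1, we get a unique residue mod 91.
    Write x = 2 + 7·t and substitute into x ≡ 8 (mod 13): 7·t ≡ 8 − 2 = 6 (mod 13).
    The inverse of 7 mod 13 is 2 (since 7·2 = 14 = 1·13 + 1), so t ≡ 2·6 = 12 ≡ 12 (mod 13).
    Then x = 2 + 7·12 = 86, valid modulo lcm(7, 13) = 91: x ≡ 86 (mod 91).
  Combine with x ≡ 6 (mod 9): since gcd(91, 9) = 1, we get a unique residue mod 819.
    Write x = 86 + 91·t and substitute into x ≡ 6 (mod 9): 91·t ≡ 6 − 86 = -80 (mod 9).
    Reduce coefficients mod 9: 1·t ≡ 1 (mod 9).
    So t ≡ 1 (mod 9).
    Then x = 86 + 91·1 = 177, valid modulo lcm(91, 9) = 819: x ≡ 177 (mod 819).
Verify: 177 mod 7 = 2 ✓, 177 mod 13 = 8 ✓, 177 mod 9 = 6 ✓.

x ≡ 177 (mod 819).


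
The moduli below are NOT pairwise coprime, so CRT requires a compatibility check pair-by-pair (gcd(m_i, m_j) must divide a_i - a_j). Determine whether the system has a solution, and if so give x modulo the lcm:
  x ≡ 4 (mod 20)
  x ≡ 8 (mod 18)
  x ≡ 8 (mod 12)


Moduli 20, 18, 12 are not pairwise coprime, so CRT works modulo lcm(m_i) when all pairwise compatibility conditions hold.
Pairwise compatibility: gcd(m_i, m_j) must divide a_i - a_j for every pair.
Merge one congruence at a time:
  Start: x ≡ 4 (mod 20).
  Combine with x ≡ 8 (mod 18): gcd(20, 18) = 2; 8 - 4 = 4, which IS divisible by 2, so compatible.
    Write x = 4 + 20·t and substitute into x ≡ 8 (mod 18): 20·t ≡ 8 − 4 = 4 (mod 18).
    Divide the congruence (and modulus) by g = 2: 10·t ≡ 2 (mod 9).
    Reduce coefficients mod 9: 1·t ≡ 2 (mod 9).
    So t ≡ 2 (mod 9).
    Then x = 4 + 20·2 = 44, valid modulo lcm(20, 18) = 180: x ≡ 44 (mod 180).
  Combine with x ≡ 8 (mod 12): gcd(180, 12) = 12; 8 - 44 = -36, which IS divisible by 12, so compatible.
    Write x = 44 + 180·t and substitute into x ≡ 8 (mod 12): 180·t ≡ 8 − 44 = -36 (mod 12).
    Divide the congruence (and modulus) by g = 12: 15·t ≡ -3 (mod 1).
    Modulo 1 every t works; take t = 0.
    Then x = 44 + 180·0 = 44, valid modulo lcm(180, 12) = 180: x ≡ 44 (mod 180).
Verify: 44 mod 20 = 4, 44 mod 18 = 8, 44 mod 12 = 8.

x ≡ 44 (mod 180).


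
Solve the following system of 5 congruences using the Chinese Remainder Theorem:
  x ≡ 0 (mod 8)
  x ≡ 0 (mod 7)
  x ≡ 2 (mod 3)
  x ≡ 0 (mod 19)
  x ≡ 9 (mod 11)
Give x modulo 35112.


Product of moduli M = 8 · 7 · 3 · 19 · 11 = 35112.
Merge one congruence at a time:
  Start: x ≡ 0 (mod 8).
  Combine with x ≡ 0 (mod 7); new modulus lcm = 56.
    Write x = 0 + 8·t and substitute into x ≡ 0 (mod 7): 8·t ≡ 0 − 0 = 0 (mod 7).
    Reduce coefficients mod 7: 1·t ≡ 0 (mod 7).
    So t ≡ 0 (mod 7).
    Then x = 0 + 8·0 = 0, valid modulo lcm(8, 7) = 56: x ≡ 0 (mod 56).
  Combine with x ≡ 2 (mod 3); new modulus lcm = 168.
    Write x = 0 + 56·t and substitute into x ≡ 2 (mod 3): 56·t ≡ 2 − 0 = 2 (mod 3).
    Reduce coefficients mod 3: 2·t ≡ 2 (mod 3).
    The inverse of 2 mod 3 is 2 (since 2·2 = 4 = 1·3 + 1), so t ≡ 2·2 = 4 ≡ 1 (mod 3).
    Then x = 0 + 56·1 = 56, valid modulo lcm(56, 3) = 168: x ≡ 56 (mod 168).
  Combine with x ≡ 0 (mod 19); new modulus lcm = 3192.
    Write x = 56 + 168·t and substitute into x ≡ 0 (mod 19): 168·t ≡ 0 − 56 = -56 (mod 19).
    Reduce coefficients mod 19: 16·t ≡ 1 (mod 19).
    The inverse of 16 mod 19 is 6 (since 16·6 = 96 = 5·19 + 1), so t ≡ 6·1 = 6 ≡ 6 (mod 19).
    Then x = 56 + 168·6 = 1064, valid modulo lcm(168, 19) = 3192: x ≡ 1064 (mod 3192).
  Combine with x ≡ 9 (mod 11); new modulus lcm = 35112.
    Write x = 1064 + 3192·t and substitute into x ≡ 9 (mod 11): 3192·t ≡ 9 − 1064 = -1055 (mod 11).
    Reduce coefficients mod 11: 2·t ≡ 1 (mod 11).
    The inverse of 2 mod 11 is 6 (since 2·6 = 12 = 1·11 + 1), so t ≡ 6·1 = 6 ≡ 6 (mod 11).
    Then x = 1064 + 3192·6 = 20216, valid modulo lcm(3192, 11) = 35112: x ≡ 20216 (mod 35112).
Verify against each original: 20216 mod 8 = 0, 20216 mod 7 = 0, 20216 mod 3 = 2, 20216 mod 19 = 0, 20216 mod 11 = 9.

x ≡ 20216 (mod 35112).


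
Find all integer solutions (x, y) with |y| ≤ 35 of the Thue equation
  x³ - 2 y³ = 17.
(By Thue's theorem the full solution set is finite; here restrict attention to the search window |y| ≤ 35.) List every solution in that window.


The equation is x³ - 2y³ = 17. For fixed y, x³ = 2·y³ + 17, so a solution requires the RHS to be a perfect cube.
Strategy: iterate y from -35 to 35, compute RHS = 2·y³ + 17, and check whether it is a (positive or negative) perfect cube.
Check small values of y:
  y = 0: RHS = 17 is not a perfect cube.
  y = 1: RHS = 19 is not a perfect cube.
  y = -1: RHS = 15 is not a perfect cube.
  y = 2: RHS = 33 is not a perfect cube.
  y = -2: RHS = 1 = (1)³ ⇒ x = 1 works.
  y = 3: RHS = 71 is not a perfect cube.
  y = -3: RHS = -37 is not a perfect cube.
Continuing the search up to |y| = 35 finds no further solutions beyond those listed.
Collected solutions: (1, -2).

Solutions (with |y| ≤ 35): (1, -2).


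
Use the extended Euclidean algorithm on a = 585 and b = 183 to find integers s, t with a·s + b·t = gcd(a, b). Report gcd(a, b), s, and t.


Euclidean algorithm on (585, 183) — divide until remainder is 0:
  585 = 3 · 183 + 36
  183 = 5 · 36 + 3
  36 = 12 · 3 + 0
gcd(585, 183) = 3.
Track Bezout coefficients alongside the remainders: start with r₀ = 585 = a·1 + b·0 (s = 1, t = 0) and r₁ = 183 = a·0 + b·1 (s = 0, t = 1); each new remainder r_{k+1} = r_{k-1} − q_k·r_k inherits s_{k+1} = s_{k-1} − q_k·s_k, t_{k+1} = t_{k-1} − q_k·t_k, so r_k = a·s_k + b·t_k at every step:
  q = 3: r = 36, s = 1 − 3·0 = 1, t = 0 − 3·1 = -3  (check: 585·1 + 183·(-3) = 36)
  q = 5: r = 3, s = 0 − 5·1 = -5, t = 1 − 5·(-3) = 16  (check: 585·(-5) + 183·16 = 3)
The row with r = 3 (the gcd) gives the Bezout coefficients s = -5, t = 16.
Result: 585 · (-5) + 183 · (16) = 3.

gcd(585, 183) = 3; s = -5, t = 16 (check: 585·(-5) + 183·16 = 3).


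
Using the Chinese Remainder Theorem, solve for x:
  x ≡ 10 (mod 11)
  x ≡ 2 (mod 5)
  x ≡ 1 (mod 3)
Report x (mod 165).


Moduli 11, 5, 3 are pairwise coprime; by CRT there is a unique solution modulo M = 11 · 5 · 3 = 165.
Solve pairwise, accumulating the modulus:
  Start with x ≡ 10 (mod 11).
  Combine with x ≡ 2 (mod 5): since gcd(11, 5) = 1, we get a unique residue mod 55.
    Write x = 10 + 11·t and substitute into x ≡ 2 (mod 5): 11·t ≡ 2 − 10 = -8 (mod 5).
    Reduce coefficients mod 5: 1·t ≡ 2 (mod 5).
    So t ≡ 2 (mod 5).
    Then x = 10 + 11·2 = 32, valid modulo lcm(11, 5) = 55: x ≡ 32 (mod 55).
  Combine with x ≡ 1 (mod 3): since gcd(55, 3) = 1, we get a unique residue mod 165.
    Write x = 32 + 55·t and substitute into x ≡ 1 (mod 3): 55·t ≡ 1 − 32 = -31 (mod 3).
    Reduce coefficients mod 3: 1·t ≡ 2 (mod 3).
    So t ≡ 2 (mod 3).
    Then x = 32 + 55·2 = 142, valid modulo lcm(55, 3) = 165: x ≡ 142 (mod 165).
Verify: 142 mod 11 = 10 ✓, 142 mod 5 = 2 ✓, 142 mod 3 = 1 ✓.

x ≡ 142 (mod 165).


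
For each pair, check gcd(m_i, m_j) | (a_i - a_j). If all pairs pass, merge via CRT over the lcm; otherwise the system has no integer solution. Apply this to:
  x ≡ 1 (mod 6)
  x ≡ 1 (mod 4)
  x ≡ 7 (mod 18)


Moduli 6, 4, 18 are not pairwise coprime, so CRT works modulo lcm(m_i) when all pairwise compatibility conditions hold.
Pairwise compatibility: gcd(m_i, m_j) must divide a_i - a_j for every pair.
Merge one congruence at a time:
  Start: x ≡ 1 (mod 6).
  Combine with x ≡ 1 (mod 4): gcd(6, 4) = 2; 1 - 1 = 0, which IS divisible by 2, so compatible.
    Write x = 1 + 6·t and substitute into x ≡ 1 (mod 4): 6·t ≡ 1 − 1 = 0 (mod 4).
    Divide the congruence (and modulus) by g = 2: 3·t ≡ 0 (mod 2).
    Reduce coefficients mod 2: 1·t ≡ 0 (mod 2).
    So t ≡ 0 (mod 2).
    Then x = 1 + 6·0 = 1, valid modulo lcm(6, 4) = 12: x ≡ 1 (mod 12).
  Combine with x ≡ 7 (mod 18): gcd(12, 18) = 6; 7 - 1 = 6, which IS divisible by 6, so compatible.
    Write x = 1 + 12·t and substitute into x ≡ 7 (mod 18): 12·t ≡ 7 − 1 = 6 (mod 18).
    Divide the congruence (and modulus) by g = 6: 2·t ≡ 1 (mod 3).
    The inverse of 2 mod 3 is 2 (since 2·2 = 4 = 1·3 + 1), so t ≡ 2·1 = 2 ≡ 2 (mod 3).
    Then x = 1 + 12·2 = 25, valid modulo lcm(12, 18) = 36: x ≡ 25 (mod 36).
Verify: 25 mod 6 = 1, 25 mod 4 = 1, 25 mod 18 = 7.

x ≡ 25 (mod 36).


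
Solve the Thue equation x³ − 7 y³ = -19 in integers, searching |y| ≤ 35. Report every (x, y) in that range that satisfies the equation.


The equation is x³ - 7y³ = -19. For fixed y, x³ = 7·y³ − 19, so a solution requires the RHS to be a perfect cube.
Strategy: iterate y from -35 to 35, compute RHS = 7·y³ − 19, and check whether it is a (positive or negative) perfect cube.
Check small values of y:
  y = 0: RHS = -19 is not a perfect cube.
  y = 1: RHS = -12 is not a perfect cube.
  y = -1: RHS = -26 is not a perfect cube.
  y = 2: RHS = 37 is not a perfect cube.
  y = -2: RHS = -75 is not a perfect cube.
  y = 3: RHS = 170 is not a perfect cube.
  y = -3: RHS = -208 is not a perfect cube.
Continuing the search up to |y| = 35 finds no solutions either.
No (x, y) in the scanned range satisfies the equation.

No integer solutions with |y| ≤ 35.


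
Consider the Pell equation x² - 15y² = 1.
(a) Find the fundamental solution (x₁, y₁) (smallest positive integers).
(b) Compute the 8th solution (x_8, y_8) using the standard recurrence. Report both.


Step 1: Find the fundamental solution (x₁, y₁) of x² - 15y² = 1.
  Expand √15 as a continued fraction. a₀ = ⌊√15⌋ = 3; iterate m_{k+1} = d_k·a_k − m_k, d_{k+1} = (15 − m_{k+1}²)/d_k, a_{k+1} = ⌊(a₀ + m_{k+1})/d_{k+1}⌋ (starting m₀ = 0, d₀ = 1), with convergents p_k = a_k·p_{k-1} + p_{k-2}, q_k = a_k·q_{k-1} + q_{k-2} (p₋₁ = 1, q₋₁ = 0):
  k = 0: a₀ = 3; p₀/q₀ = 3/1; p₀² − 15·q₀² = 9 − 15 = -6.
  k = 1: m = 3, d = 6, a = ⌊(3 + 3)/6⌋ = 1; p/q = (1·3 + 1)/(1·1 + 0) = 4/1; p² − 15·q² = 16 − 15 = 1.
  The first convergent with p² − 15·q² = 1 gives the fundamental solution (x₁, y₁) = (4, 1).
Step 2: Apply the recurrence (x_{n+1}, y_{n+1}) = (x₁x_n + 15y₁y_n, x₁y_n + y₁x_n) repeatedly.
  From (x_1, y_1) = (4, 1): x_2 = 4·4 + 15·1·1 = 31; y_2 = 4·1 + 1·4 = 8.
  From (x_2, y_2) = (31, 8): x_3 = 4·31 + 15·1·8 = 244; y_3 = 4·8 + 1·31 = 63.
  From (x_3, y_3) = (244, 63): x_4 = 4·244 + 15·1·63 = 1921; y_4 = 4·63 + 1·244 = 496.
  From (x_4, y_4) = (1921, 496): x_5 = 4·1921 + 15·1·496 = 15124; y_5 = 4·496 + 1·1921 = 3905.
  From (x_5, y_5) = (15124, 3905): x_6 = 4·15124 + 15·1·3905 = 119071; y_6 = 4·3905 + 1·15124 = 30744.
  From (x_6, y_6) = (119071, 30744): x_7 = 4·119071 + 15·1·30744 = 937444; y_7 = 4·30744 + 1·119071 = 242047.
  From (x_7, y_7) = (937444, 242047): x_8 = 4·937444 + 15·1·242047 = 7380481; y_8 = 4·242047 + 1·937444 = 1905632.
Step 3: Verify x_8² - 15·y_8² = 54471499791361 - 54471499791360 = 1 (should be 1). ✓

(x_1, y_1) = (4, 1); (x_8, y_8) = (7380481, 1905632).


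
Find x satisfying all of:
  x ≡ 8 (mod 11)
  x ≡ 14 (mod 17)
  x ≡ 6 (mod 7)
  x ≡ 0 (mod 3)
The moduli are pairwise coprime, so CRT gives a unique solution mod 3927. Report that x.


Product of moduli M = 11 · 17 · 7 · 3 = 3927.
Merge one congruence at a time:
  Start: x ≡ 8 (mod 11).
  Combine with x ≡ 14 (mod 17); new modulus lcm = 187.
    Write x = 8 + 11·t and substitute into x ≡ 14 (mod 17): 11·t ≡ 14 − 8 = 6 (mod 17).
    The inverse of 11 mod 17 is 14 (since 11·14 = 154 = 9·17 + 1), so t ≡ 14·6 = 84 ≡ 16 (mod 17).
    Then x = 8 + 11·16 = 184, valid modulo lcm(11, 17) = 187: x ≡ 184 (mod 187).
  Combine with x ≡ 6 (mod 7); new modulus lcm = 1309.
    Write x = 184 + 187·t and substitute into x ≡ 6 (mod 7): 187·t ≡ 6 − 184 = -178 (mod 7).
    Reduce coefficients mod 7: 5·t ≡ 4 (mod 7).
    The inverse of 5 mod 7 is 3 (since 5·3 = 15 = 2·7 + 1), so t ≡ 3·4 = 12 ≡ 5 (mod 7).
    Then x = 184 + 187·5 = 1119, valid modulo lcm(187, 7) = 1309: x ≡ 1119 (mod 1309).
  Combine with x ≡ 0 (mod 3); new modulus lcm = 3927.
    Write x = 1119 + 1309·t and substitute into x ≡ 0 (mod 3): 1309·t ≡ 0 − 1119 = -1119 (mod 3).
    Reduce coefficients mod 3: 1·t ≡ 0 (mod 3).
    So t ≡ 0 (mod 3).
    Then x = 1119 + 1309·0 = 1119, valid modulo lcm(1309, 3) = 3927: x ≡ 1119 (mod 3927).
Verify against each original: 1119 mod 11 = 8, 1119 mod 17 = 14, 1119 mod 7 = 6, 1119 mod 3 = 0.

x ≡ 1119 (mod 3927).


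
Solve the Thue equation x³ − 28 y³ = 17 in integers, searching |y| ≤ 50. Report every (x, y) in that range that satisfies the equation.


The equation is x³ - 28y³ = 17. For fixed y, x³ = 28·y³ + 17, so a solution requires the RHS to be a perfect cube.
Strategy: iterate y from -50 to 50, compute RHS = 28·y³ + 17, and check whether it is a (positive or negative) perfect cube.
Check small values of y:
  y = 0: RHS = 17 is not a perfect cube.
  y = 1: RHS = 45 is not a perfect cube.
  y = -1: RHS = -11 is not a perfect cube.
  y = 2: RHS = 241 is not a perfect cube.
  y = -2: RHS = -207 is not a perfect cube.
  y = 3: RHS = 773 is not a perfect cube.
  y = -3: RHS = -739 is not a perfect cube.
Continuing the search up to |y| = 50 finds no solutions either.
No (x, y) in the scanned range satisfies the equation.

No integer solutions with |y| ≤ 50.


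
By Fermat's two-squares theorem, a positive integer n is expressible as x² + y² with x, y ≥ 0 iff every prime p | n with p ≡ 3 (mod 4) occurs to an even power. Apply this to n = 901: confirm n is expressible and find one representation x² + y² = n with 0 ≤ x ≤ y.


Step 1: Factor n = 901 = 17 · 53.
Step 2: Check the mod-4 condition on each prime factor: 17 ≡ 1 (mod 4), exponent 1; 53 ≡ 1 (mod 4), exponent 1.
All primes ≡ 3 (mod 4) appear to even exponent (or don't appear), so by the two-squares theorem n IS expressible as a sum of two squares.
Step 3: Build a representation. Here n = 17 · 53 is a product of primes ≡ 1 (mod 4). Each prime p ≡ 1 (mod 4) is itself a sum of two squares; find a² by testing p − a² for a perfect square:
  17: 17 − 1² = 16 = 4² ⇒ 17 = 1² + 4².
  53: 53 − 1² = 52, 53 − 2² = 49 = 7² ⇒ 53 = 2² + 7².
  Combine using the Brahmagupta–Fibonacci identity (a² + b²)(c² + d²) = (ac − bd)² + (ad + bc)² = (ac + bd)² + (ad − bc)²:
  17 · 53 = 901: from (1² + 4²)(2² + 7²), take (1·2 − 4·7, 1·7 + 4·2) = (2 − 28, 7 + 8) = (-26, 15); dropping signs (only squares matter) gives (26, 15); check 26² + 15² = 676 + 225 = 901 ✓.
Step 4: Order so x ≤ y and verify: 15² + 26² = 225 + 676 = 901 = n. ✓

n = 901 = 15² + 26² (one valid representation with x ≤ y).


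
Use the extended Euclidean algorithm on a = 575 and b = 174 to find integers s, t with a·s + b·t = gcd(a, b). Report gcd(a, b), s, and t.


Euclidean algorithm on (575, 174) — divide until remainder is 0:
  575 = 3 · 174 + 53
  174 = 3 · 53 + 15
  53 = 3 · 15 + 8
  15 = 1 · 8 + 7
  8 = 1 · 7 + 1
  7 = 7 · 1 + 0
gcd(575, 174) = 1.
Track Bezout coefficients alongside the remainders: start with r₀ = 575 = a·1 + b·0 (s = 1, t = 0) and r₁ = 174 = a·0 + b·1 (s = 0, t = 1); each new remainder r_{k+1} = r_{k-1} − q_k·r_k inherits s_{k+1} = s_{k-1} − q_k·s_k, t_{k+1} = t_{k-1} − q_k·t_k, so r_k = a·s_k + b·t_k at every step:
  q = 3: r = 53, s = 1 − 3·0 = 1, t = 0 − 3·1 = -3  (check: 575·1 + 174·(-3) = 53)
  q = 3: r = 15, s = 0 − 3·1 = -3, t = 1 − 3·(-3) = 10  (check: 575·(-3) + 174·10 = 15)
  q = 3: r = 8, s = 1 − 3·(-3) = 10, t = -3 − 3·10 = -33  (check: 575·10 + 174·(-33) = 8)
  q = 1: r = 7, s = -3 − 1·10 = -13, t = 10 − 1·(-33) = 43  (check: 575·(-13) + 174·43 = 7)
  q = 1: r = 1, s = 10 − 1·(-13) = 23, t = -33 − 1·43 = -76  (check: 575·23 + 174·(-76) = 1)
The row with r = 1 (the gcd) gives the Bezout coefficients s = 23, t = -76.
Result: 575 · (23) + 174 · (-76) = 1.

gcd(575, 174) = 1; s = 23, t = -76 (check: 575·23 + 174·(-76) = 1).


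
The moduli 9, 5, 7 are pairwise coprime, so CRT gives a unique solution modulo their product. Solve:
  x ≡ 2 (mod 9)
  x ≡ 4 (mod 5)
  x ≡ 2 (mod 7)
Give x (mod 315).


Moduli 9, 5, 7 are pairwise coprime; by CRT there is a unique solution modulo M = 9 · 5 · 7 = 315.
Solve pairwise, accumulating the modulus:
  Start with x ≡ 2 (mod 9).
  Combine with x ≡ 4 (mod 5): since gcd(9, 5) = 1, we get a unique residue mod 45.
    Write x = 2 + 9·t and substitute into x ≡ 4 (mod 5): 9·t ≡ 4 − 2 = 2 (mod 5).
    Reduce coefficients mod 5: 4·t ≡ 2 (mod 5).
    The inverse of 4 mod 5 is 4 (since 4·4 = 16 = 3·5 + 1), so t ≡ 4·2 = 8 ≡ 3 (mod 5).
    Then x = 2 + 9·3 = 29, valid modulo lcm(9, 5) = 45: x ≡ 29 (mod 45).
  Combine with x ≡ 2 (mod 7): since gcd(45, 7) = 1, we get a unique residue mod 315.
    Write x = 29 + 45·t and substitute into x ≡ 2 (mod 7): 45·t ≡ 2 − 29 = -27 (mod 7).
    Reduce coefficients mod 7: 3·t ≡ 1 (mod 7).
    The inverse of 3 mod 7 is 5 (since 3·5 = 15 = 2·7 + 1), so t ≡ 5·1 = 5 ≡ 5 (mod 7).
    Then x = 29 + 45·5 = 254, valid modulo lcm(45, 7) = 315: x ≡ 254 (mod 315).
Verify: 254 mod 9 = 2 ✓, 254 mod 5 = 4 ✓, 254 mod 7 = 2 ✓.

x ≡ 254 (mod 315).


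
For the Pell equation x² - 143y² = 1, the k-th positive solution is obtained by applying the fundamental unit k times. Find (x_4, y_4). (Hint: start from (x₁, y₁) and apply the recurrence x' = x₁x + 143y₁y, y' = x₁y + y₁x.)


Step 1: Find the fundamental solution (x₁, y₁) of x² - 143y² = 1.
  Expand √143 as a continued fraction. a₀ = ⌊√143⌋ = 11; iterate m_{k+1} = d_k·a_k − m_k, d_{k+1} = (143 − m_{k+1}²)/d_k, a_{k+1} = ⌊(a₀ + m_{k+1})/d_{k+1}⌋ (starting m₀ = 0, d₀ = 1), with convergents p_k = a_k·p_{k-1} + p_{k-2}, q_k = a_k·q_{k-1} + q_{k-2} (p₋₁ = 1, q₋₁ = 0):
  k = 0: a₀ = 11; p₀/q₀ = 11/1; p₀² − 143·q₀² = 121 − 143 = -22.
  k = 1: m = 11, d = 22, a = ⌊(11 + 11)/22⌋ = 1; p/q = (1·11 + 1)/(1·1 + 0) = 12/1; p² − 143·q² = 144 − 143 = 1.
  The first convergent with p² − 143·q² = 1 gives the fundamental solution (x₁, y₁) = (12, 1).
Step 2: Apply the recurrence (x_{n+1}, y_{n+1}) = (x₁x_n + 143y₁y_n, x₁y_n + y₁x_n) repeatedly.
  From (x_1, y_1) = (12, 1): x_2 = 12·12 + 143·1·1 = 287; y_2 = 12·1 + 1·12 = 24.
  From (x_2, y_2) = (287, 24): x_3 = 12·287 + 143·1·24 = 6876; y_3 = 12·24 + 1·287 = 575.
  From (x_3, y_3) = (6876, 575): x_4 = 12·6876 + 143·1·575 = 164737; y_4 = 12·575 + 1·6876 = 13776.
Step 3: Verify x_4² - 143·y_4² = 27138279169 - 27138279168 = 1 (should be 1). ✓

(x_1, y_1) = (12, 1); (x_4, y_4) = (164737, 13776).


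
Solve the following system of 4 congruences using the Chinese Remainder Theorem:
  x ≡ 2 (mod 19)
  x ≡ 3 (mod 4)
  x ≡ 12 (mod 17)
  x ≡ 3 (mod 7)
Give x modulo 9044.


Product of moduli M = 19 · 4 · 17 · 7 = 9044.
Merge one congruence at a time:
  Start: x ≡ 2 (mod 19).
  Combine with x ≡ 3 (mod 4); new modulus lcm = 76.
    Write x = 2 + 19·t and substitute into x ≡ 3 (mod 4): 19·t ≡ 3 − 2 = 1 (mod 4).
    Reduce coefficients mod 4: 3·t ≡ 1 (mod 4).
    The inverse of 3 mod 4 is 3 (since 3·3 = 9 = 2·4 + 1), so t ≡ 3·1 = 3 ≡ 3 (mod 4).
    Then x = 2 + 19·3 = 59, valid modulo lcm(19, 4) = 76: x ≡ 59 (mod 76).
  Combine with x ≡ 12 (mod 17); new modulus lcm = 1292.
    Write x = 59 + 76·t and substitute into x ≡ 12 (mod 17): 76·t ≡ 12 − 59 = -47 (mod 17).
    Reduce coefficients mod 17: 8·t ≡ 4 (mod 17).
    The inverse of 8 mod 17 is 15 (since 8·15 = 120 = 7·17 + 1), so t ≡ 15·4 = 60 ≡ 9 (mod 17).
    Then x = 59 + 76·9 = 743, valid modulo lcm(76, 17) = 1292: x ≡ 743 (mod 1292).
  Combine with x ≡ 3 (mod 7); new modulus lcm = 9044.
    Write x = 743 + 1292·t and substitute into x ≡ 3 (mod 7): 1292·t ≡ 3 − 743 = -740 (mod 7).
    Reduce coefficients mod 7: 4·t ≡ 2 (mod 7).
    The inverse of 4 mod 7 is 2 (since 4·2 = 8 = 1·7 + 1), so t ≡ 2·2 = 4 ≡ 4 (mod 7).
    Then x = 743 + 1292·4 = 5911, valid modulo lcm(1292, 7) = 9044: x ≡ 5911 (mod 9044).
Verify against each original: 5911 mod 19 = 2, 5911 mod 4 = 3, 5911 mod 17 = 12, 5911 mod 7 = 3.

x ≡ 5911 (mod 9044).
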